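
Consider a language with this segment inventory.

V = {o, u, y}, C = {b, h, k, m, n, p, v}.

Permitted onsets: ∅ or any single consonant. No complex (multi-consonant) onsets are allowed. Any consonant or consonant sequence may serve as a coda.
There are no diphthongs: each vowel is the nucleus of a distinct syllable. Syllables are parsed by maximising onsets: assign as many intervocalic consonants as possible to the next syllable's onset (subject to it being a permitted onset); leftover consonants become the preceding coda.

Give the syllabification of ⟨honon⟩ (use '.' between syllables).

Vowels present: o, o; each is a nucleus, giving 2 syllables.
Between /o/ (V1) and /o/ (V2): /n/ → onset of the next syllable (single consonants are always licit onsets).

ho.non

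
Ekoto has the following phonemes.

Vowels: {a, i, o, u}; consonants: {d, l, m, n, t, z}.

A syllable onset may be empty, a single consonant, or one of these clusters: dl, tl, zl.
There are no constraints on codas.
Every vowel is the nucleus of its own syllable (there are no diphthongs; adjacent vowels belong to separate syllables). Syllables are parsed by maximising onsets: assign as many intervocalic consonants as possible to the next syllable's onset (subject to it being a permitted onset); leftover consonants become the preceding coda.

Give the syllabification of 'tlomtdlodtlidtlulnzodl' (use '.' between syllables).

tlomt.dlod.tlid.tluln.zodl

The vowels are o, o, i, u, o — 5 nuclei, so 5 syllables.
V1 /o/ – V2 /o/: /mtdl/; trying suffixes from longest down, /dl/ is the first permitted one, so coda /mt/ | onset /dl/.
V2 /o/ – V3 /i/: /dtl/; trying suffixes from longest down, /tl/ is the first permitted one, so coda /d/ | onset /tl/.
V3 /i/ – V4 /u/: /dtl/ — longest licit onset from the right is /tl/, leaving /d/ as coda.
V4 /u/ – V5 /o/: /lnz/ splits as /ln/ + /z/ (/z/ is the longest suffix that is a licit onset).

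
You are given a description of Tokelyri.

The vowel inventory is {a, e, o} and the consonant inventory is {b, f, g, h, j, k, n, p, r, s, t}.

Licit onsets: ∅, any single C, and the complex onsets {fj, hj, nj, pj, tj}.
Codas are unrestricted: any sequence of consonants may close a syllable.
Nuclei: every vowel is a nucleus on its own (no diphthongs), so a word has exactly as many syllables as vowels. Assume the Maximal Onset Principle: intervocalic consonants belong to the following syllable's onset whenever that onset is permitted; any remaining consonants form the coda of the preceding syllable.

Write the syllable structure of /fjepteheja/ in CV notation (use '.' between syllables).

CCVC.CV.CV.CV

Nuclei (vowels): e, e, e, a → 4 syllables.
σ1/σ2 boundary: /pt/ splits as /p/ + /t/ (/t/ is the longest suffix that is a licit onset).
σ2/σ3 boundary: /h/ is a single consonant, so it becomes the next onset.
σ3/σ4 boundary: /j/ → onset of the next syllable (single consonants are always licit onsets).
Putting it together: fjep.te.he.ja.
Mapping each syllable to C/V: /fjep/ → CCVC, /te/ → CV, /he/ → CV, /ja/ → CV.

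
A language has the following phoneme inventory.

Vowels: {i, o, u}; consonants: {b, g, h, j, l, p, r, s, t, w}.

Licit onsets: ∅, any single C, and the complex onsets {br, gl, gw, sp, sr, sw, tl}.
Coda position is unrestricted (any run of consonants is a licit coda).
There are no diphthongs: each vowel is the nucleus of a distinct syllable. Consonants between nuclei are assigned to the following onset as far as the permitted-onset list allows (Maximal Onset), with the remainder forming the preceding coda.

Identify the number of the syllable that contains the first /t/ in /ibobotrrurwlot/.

Vowels present: i, o, o, u, o; each is a nucleus, giving 5 syllables.
Between /i/ (V1) and /o/ (V2): just /b/ — single C goes to the following onset.
Between /o/ (V2) and /o/ (V3): /b/ is a single consonant, so it becomes the next onset.
Between /o/ (V3) and /u/ (V4): cluster /trr/ — the longest permitted-onset suffix is /r/; onset = /r/, preceding coda = /tr/.
Between /u/ (V4) and /o/ (V5): /rwl/ splits as /rw/ + /l/ (/l/ is the longest suffix that is a licit onset).
Putting it together: i.bo.botr.rurw.lot.
The first /t/ is in the coda of syllable 3 (/botr/).

3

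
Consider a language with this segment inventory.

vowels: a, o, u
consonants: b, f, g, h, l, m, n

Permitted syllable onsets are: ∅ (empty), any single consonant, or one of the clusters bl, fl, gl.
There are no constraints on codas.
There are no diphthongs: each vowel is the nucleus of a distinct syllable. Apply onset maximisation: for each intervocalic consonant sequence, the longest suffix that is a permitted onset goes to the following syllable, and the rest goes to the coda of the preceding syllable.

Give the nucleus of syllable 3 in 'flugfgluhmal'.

Vowels present: u, u, a; each is a nucleus, giving 3 syllables.
The third nucleus (vowel 3 from the left) is /a/.

a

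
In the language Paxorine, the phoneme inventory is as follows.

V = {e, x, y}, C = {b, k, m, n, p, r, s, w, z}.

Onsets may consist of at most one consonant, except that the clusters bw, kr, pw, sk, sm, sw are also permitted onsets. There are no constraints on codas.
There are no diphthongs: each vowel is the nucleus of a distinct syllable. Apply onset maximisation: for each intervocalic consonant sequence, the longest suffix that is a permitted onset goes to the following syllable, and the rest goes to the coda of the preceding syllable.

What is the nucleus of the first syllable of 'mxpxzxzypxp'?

Vowels present: x, x, x, y, x; each is a nucleus, giving 5 syllables.
The first nucleus (vowel 1 from the left) is /x/.

x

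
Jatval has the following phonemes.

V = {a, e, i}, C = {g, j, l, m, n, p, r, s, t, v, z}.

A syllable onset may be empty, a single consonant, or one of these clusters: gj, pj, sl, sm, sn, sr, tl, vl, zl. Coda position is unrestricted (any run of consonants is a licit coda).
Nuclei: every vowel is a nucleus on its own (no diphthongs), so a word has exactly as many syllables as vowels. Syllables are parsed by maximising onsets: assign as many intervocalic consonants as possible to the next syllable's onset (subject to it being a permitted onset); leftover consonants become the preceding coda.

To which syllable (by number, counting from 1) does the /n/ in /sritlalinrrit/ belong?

Vowels present: i, a, i, i; each is a nucleus, giving 4 syllables.
V1 /i/ – V2 /a/: /tl/ — entire cluster is a permitted onset → onset /tl/, coda ∅.
V2 /a/ – V3 /i/: just /l/ — single C goes to the following onset.
V3 /i/ – V4 /i/: /nrr/ splits as /nr/ + /r/ (/r/ is the longest suffix that is a licit onset).
Putting it together: sri.tla.linr.rit.
The /n/ is in the coda of syllable 3 (/linr/).

3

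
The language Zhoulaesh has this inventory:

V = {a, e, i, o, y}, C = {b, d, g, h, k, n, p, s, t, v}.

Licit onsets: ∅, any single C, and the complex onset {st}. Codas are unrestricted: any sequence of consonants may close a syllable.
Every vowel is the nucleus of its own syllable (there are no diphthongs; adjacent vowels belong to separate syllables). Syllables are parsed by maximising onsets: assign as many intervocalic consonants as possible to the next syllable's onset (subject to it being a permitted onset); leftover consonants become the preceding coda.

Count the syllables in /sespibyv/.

3

Vowels present: e, i, y; each is a nucleus, giving 3 syllables.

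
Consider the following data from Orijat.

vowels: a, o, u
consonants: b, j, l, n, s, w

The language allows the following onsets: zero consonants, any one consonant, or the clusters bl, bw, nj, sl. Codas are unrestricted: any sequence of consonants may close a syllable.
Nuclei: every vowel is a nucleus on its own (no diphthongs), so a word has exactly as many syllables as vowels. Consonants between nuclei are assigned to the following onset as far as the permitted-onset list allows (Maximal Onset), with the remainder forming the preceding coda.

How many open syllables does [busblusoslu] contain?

3

Vowels present: u, u, o, u; each is a nucleus, giving 4 syllables.
/u…u/ gap (V1→V2): /sbl/; trying suffixes from longest down, /bl/ is the first permitted one, so coda /s/ | onset /bl/.
/u…o/ gap (V2→V3): /s/ → onset of the next syllable (single consonants are always licit onsets).
/o…u/ gap (V3→V4): /sl/ is a licit onset in full, so it all attaches to the next syllable.
So the parse is bus.blu.so.slu.
Classifying each syllable: /bus/ (closed), /blu/ (open), /so/ (open), /slu/ (open).
Open syllables: 3.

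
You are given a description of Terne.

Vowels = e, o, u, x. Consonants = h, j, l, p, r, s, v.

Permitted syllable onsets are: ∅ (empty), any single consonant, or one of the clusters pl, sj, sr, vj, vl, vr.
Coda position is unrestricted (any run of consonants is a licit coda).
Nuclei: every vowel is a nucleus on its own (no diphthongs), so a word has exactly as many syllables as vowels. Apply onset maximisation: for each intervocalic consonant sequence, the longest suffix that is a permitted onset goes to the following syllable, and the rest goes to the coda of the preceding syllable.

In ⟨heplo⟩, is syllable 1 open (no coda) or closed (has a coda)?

Nuclei (vowels): e, o → 2 syllables.
/e…o/ gap (V1→V2): /pl/ is a licit onset in full, so it all attaches to the next syllable.
So the parse is he.plo.
Syllable 1 is /he/; it ends in its nucleus with no coda, so it is open.

open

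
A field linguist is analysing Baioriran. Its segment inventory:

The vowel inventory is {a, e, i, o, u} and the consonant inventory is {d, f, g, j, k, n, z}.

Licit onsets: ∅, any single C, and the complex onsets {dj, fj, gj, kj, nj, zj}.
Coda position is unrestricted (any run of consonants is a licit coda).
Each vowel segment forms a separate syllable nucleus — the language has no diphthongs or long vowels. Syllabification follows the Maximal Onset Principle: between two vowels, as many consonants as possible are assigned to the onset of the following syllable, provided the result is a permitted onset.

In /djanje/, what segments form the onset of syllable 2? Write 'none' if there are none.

nj

Nuclei (vowels): a, e → 2 syllables.
σ1/σ2 boundary: /nj/ — entire cluster is a permitted onset → onset /nj/, coda ∅.
Syllabification: dja.nje.
Syllable 2 is /nje/: onset /nj/, nucleus /e/, coda ∅.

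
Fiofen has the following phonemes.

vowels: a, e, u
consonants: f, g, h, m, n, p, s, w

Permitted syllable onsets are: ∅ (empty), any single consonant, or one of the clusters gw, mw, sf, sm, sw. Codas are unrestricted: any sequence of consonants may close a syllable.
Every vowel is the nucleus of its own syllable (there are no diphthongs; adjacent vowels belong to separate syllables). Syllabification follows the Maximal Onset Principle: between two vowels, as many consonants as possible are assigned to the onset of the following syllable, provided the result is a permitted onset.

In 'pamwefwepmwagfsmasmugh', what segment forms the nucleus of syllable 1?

The vowels are a, e, e, a, a, u — 6 nuclei, so 6 syllables.
The first nucleus (vowel 1 from the left) is /a/.

a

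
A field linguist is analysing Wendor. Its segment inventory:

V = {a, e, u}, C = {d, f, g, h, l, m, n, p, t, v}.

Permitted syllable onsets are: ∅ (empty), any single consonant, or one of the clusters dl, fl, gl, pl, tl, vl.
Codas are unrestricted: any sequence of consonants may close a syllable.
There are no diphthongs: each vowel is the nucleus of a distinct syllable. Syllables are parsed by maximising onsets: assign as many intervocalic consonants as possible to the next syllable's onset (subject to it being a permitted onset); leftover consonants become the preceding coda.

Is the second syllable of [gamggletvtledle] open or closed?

The vowels are a, e, e, e — 4 nuclei, so 4 syllables.
/a…e/ gap (V1→V2): cluster /mggl/ — the longest permitted-onset suffix is /gl/; onset = /gl/, preceding coda = /mg/.
/e…e/ gap (V2→V3): /tvtl/ — longest licit onset from the right is /tl/, leaving /tv/ as coda.
/e…e/ gap (V3→V4): /dl/ is a licit onset in full, so it all attaches to the next syllable.
Syllabification: gamg.gletv.tle.dle.
Syllable 2 is /gletv/ with coda /tv/, so it is closed.

closed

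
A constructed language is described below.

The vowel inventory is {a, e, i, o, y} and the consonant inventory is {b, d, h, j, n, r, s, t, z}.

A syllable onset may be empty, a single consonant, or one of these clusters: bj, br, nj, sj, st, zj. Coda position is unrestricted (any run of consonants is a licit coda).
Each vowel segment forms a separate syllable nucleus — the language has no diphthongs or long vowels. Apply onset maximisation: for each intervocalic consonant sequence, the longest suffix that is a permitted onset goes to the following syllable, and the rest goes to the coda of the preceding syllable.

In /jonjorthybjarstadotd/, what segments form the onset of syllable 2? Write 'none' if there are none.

nj

Nuclei (vowels): o, o, y, a, a, o → 6 syllables.
/o…o/ gap (V1→V2): /nj/ is a licit onset in full, so it all attaches to the next syllable.
/o…y/ gap (V2→V3): cluster /rth/ — the longest permitted-onset suffix is /h/; onset = /h/, preceding coda = /rt/.
/y…a/ gap (V3→V4): /bj/ is a licit onset in full, so it all attaches to the next syllable.
/a…a/ gap (V4→V5): cluster /rst/ — the longest permitted-onset suffix is /st/; onset = /st/, preceding coda = /r/.
/a…o/ gap (V5→V6): /d/ is a single consonant, so it becomes the next onset.
Syllabification: jo.njort.hy.bjar.sta.dotd.
Syllable 2 is /njort/: onset /nj/, nucleus /o/, coda /rt/.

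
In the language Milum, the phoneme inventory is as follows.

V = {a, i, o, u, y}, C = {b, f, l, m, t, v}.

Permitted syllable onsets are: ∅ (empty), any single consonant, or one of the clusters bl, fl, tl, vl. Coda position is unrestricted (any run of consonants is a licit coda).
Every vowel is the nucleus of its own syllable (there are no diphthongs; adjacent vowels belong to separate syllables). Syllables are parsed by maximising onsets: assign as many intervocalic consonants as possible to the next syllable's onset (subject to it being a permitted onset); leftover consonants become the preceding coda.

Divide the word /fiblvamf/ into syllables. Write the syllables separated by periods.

The vowels are i, a — 2 nuclei, so 2 syllables.
V1 /i/ – V2 /a/: /blv/; trying suffixes from longest down, /v/ is the first permitted one, so coda /bl/ | onset /v/.

fibl.vamf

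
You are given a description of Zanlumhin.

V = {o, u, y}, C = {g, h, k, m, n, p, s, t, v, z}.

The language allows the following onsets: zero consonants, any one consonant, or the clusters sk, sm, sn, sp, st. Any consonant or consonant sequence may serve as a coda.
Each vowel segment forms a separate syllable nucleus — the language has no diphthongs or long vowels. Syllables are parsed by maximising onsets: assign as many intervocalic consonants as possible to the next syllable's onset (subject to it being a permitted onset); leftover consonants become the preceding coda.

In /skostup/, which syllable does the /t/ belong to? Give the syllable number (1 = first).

Vowels present: o, u; each is a nucleus, giving 2 syllables.
V1 /o/ – V2 /u/: /st/ — entire cluster is a permitted onset → onset /st/, coda ∅.
Putting it together: sko.stup.
The /t/ is in the onset of syllable 2 (/stup/).

2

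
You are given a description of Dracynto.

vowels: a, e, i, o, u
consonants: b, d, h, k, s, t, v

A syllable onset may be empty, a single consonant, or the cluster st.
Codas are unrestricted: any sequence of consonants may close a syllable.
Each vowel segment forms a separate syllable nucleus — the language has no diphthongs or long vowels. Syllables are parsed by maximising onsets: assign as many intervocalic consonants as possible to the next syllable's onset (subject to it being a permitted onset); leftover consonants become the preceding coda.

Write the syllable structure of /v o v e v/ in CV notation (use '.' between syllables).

CV.CVC

Nuclei (vowels): o, e → 2 syllables.
/o…e/ gap (V1→V2): /v/ is a single consonant, so it becomes the next onset.
Result: vo.vev.
Mapping each syllable to C/V: /vo/ → CV, /vev/ → CVC.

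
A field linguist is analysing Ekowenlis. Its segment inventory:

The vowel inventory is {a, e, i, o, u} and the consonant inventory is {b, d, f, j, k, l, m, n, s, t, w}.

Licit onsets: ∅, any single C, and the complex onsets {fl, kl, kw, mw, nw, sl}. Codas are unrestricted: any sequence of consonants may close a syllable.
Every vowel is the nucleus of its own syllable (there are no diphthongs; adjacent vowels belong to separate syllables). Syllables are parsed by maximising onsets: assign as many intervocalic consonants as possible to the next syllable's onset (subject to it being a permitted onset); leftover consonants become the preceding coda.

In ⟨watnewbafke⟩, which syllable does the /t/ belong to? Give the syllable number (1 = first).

1

The vowels are a, e, a, e — 4 nuclei, so 4 syllables.
σ1/σ2 boundary: /tn/ — longest licit onset from the right is /n/, leaving /t/ as coda.
σ2/σ3 boundary: /wb/ — longest licit onset from the right is /b/, leaving /w/ as coda.
σ3/σ4 boundary: cluster /fk/ — the longest permitted-onset suffix is /k/; onset = /k/, preceding coda = /f/.
Syllabification: wat.new.baf.ke.
The /t/ is in the coda of syllable 1 (/wat/).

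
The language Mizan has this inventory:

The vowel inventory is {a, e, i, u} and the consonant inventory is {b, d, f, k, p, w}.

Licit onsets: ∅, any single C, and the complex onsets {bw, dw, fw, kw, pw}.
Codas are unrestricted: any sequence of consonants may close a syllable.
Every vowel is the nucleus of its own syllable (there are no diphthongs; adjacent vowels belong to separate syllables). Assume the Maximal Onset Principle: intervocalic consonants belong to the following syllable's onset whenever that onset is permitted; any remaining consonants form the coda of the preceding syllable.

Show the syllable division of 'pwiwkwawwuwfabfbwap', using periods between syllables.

pwiw.kwaw.wuw.fabf.bwap

The vowels are i, a, u, a, a — 5 nuclei, so 5 syllables.
Between /i/ (V1) and /a/ (V2): cluster /wkw/ — the longest permitted-onset suffix is /kw/; onset = /kw/, preceding coda = /w/.
Between /a/ (V2) and /u/ (V3): /ww/; trying suffixes from longest down, /w/ is the first permitted one, so coda /w/ | onset /w/.
Between /u/ (V3) and /a/ (V4): cluster /wf/ — the longest permitted-onset suffix is /f/; onset = /f/, preceding coda = /w/.
Between /a/ (V4) and /a/ (V5): /bfbw/; trying suffixes from longest down, /bw/ is the first permitted one, so coda /bf/ | onset /bw/.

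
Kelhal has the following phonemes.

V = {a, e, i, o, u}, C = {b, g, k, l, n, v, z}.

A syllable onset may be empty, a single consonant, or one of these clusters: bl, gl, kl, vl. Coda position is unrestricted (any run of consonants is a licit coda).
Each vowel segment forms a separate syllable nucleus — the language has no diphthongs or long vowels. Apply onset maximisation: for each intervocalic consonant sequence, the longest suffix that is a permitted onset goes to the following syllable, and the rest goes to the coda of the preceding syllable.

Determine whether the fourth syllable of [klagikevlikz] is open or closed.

Nuclei (vowels): a, i, e, i → 4 syllables.
σ1/σ2 boundary: /g/ is a single consonant, so it becomes the next onset.
σ2/σ3 boundary: /k/ → onset of the next syllable (single consonants are always licit onsets).
σ3/σ4 boundary: /vl/ is a licit onset in full, so it all attaches to the next syllable.
Result: kla.gi.ke.vlikz.
Syllable 4 is /vlikz/ with coda /kz/, so it is closed.

closed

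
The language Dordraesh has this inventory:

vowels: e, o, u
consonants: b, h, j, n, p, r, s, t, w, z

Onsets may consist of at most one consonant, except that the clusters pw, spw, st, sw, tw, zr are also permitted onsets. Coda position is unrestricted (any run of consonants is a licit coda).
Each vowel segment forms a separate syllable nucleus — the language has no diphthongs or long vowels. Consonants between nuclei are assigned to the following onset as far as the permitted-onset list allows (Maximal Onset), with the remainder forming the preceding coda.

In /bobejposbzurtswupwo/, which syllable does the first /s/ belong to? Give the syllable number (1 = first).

3

The vowels are o, e, o, u, u, o — 6 nuclei, so 6 syllables.
V1 /o/ – V2 /e/: /b/ → onset of the next syllable (single consonants are always licit onsets).
V2 /e/ – V3 /o/: cluster /jp/ — the longest permitted-onset suffix is /p/; onset = /p/, preceding coda = /j/.
V3 /o/ – V4 /u/: /sbz/; trying suffixes from longest down, /z/ is the first permitted one, so coda /sb/ | onset /z/.
V4 /u/ – V5 /u/: /rtsw/; trying suffixes from longest down, /sw/ is the first permitted one, so coda /rt/ | onset /sw/.
V5 /u/ – V6 /o/: /pw/ is a licit onset in full, so it all attaches to the next syllable.
Result: bo.bej.posb.zurt.swu.pwo.
The first /s/ is in the coda of syllable 3 (/posb/).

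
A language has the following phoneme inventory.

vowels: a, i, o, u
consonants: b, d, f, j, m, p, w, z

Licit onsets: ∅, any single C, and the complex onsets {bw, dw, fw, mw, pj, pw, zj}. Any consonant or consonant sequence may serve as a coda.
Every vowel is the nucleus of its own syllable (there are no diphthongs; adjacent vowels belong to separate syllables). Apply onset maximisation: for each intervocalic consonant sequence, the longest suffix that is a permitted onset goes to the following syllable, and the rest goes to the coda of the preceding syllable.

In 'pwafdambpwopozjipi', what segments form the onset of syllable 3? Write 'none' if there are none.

The vowels are a, a, o, o, i, i — 6 nuclei, so 6 syllables.
Between /a/ (V1) and /a/ (V2): cluster /fd/ — the longest permitted-onset suffix is /d/; onset = /d/, preceding coda = /f/.
Between /a/ (V2) and /o/ (V3): cluster /mbpw/ — the longest permitted-onset suffix is /pw/; onset = /pw/, preceding coda = /mb/.
Between /o/ (V3) and /o/ (V4): just /p/ — single C goes to the following onset.
Between /o/ (V4) and /i/ (V5): cluster /zj/ — /zj/ is itself a permitted onset, so the whole cluster goes right; preceding coda = ∅.
Between /i/ (V5) and /i/ (V6): /p/ → onset of the next syllable (single consonants are always licit onsets).
Putting it together: pwaf.damb.pwo.po.zji.pi.
Syllable 3 is /pwo/: onset /pw/, nucleus /o/, coda ∅.

pw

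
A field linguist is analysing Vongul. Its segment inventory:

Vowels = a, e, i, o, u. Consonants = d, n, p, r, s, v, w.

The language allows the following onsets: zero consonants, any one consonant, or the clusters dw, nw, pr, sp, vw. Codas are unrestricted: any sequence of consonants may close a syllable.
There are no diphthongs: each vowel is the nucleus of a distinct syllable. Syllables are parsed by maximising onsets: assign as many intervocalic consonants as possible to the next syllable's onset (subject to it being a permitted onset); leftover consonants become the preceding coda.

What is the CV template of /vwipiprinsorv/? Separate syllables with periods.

The vowels are i, i, i, o — 4 nuclei, so 4 syllables.
/i…i/ gap (V1→V2): /p/ → onset of the next syllable (single consonants are always licit onsets).
/i…i/ gap (V2→V3): cluster /pr/ — /pr/ is itself a permitted onset, so the whole cluster goes right; preceding coda = ∅.
/i…o/ gap (V3→V4): cluster /ns/ — the longest permitted-onset suffix is /s/; onset = /s/, preceding coda = /n/.
So the parse is vwi.pi.prin.sorv.
Mapping each syllable to C/V: /vwi/ → CCV, /pi/ → CV, /prin/ → CCVC, /sorv/ → CVCC.

CCV.CV.CCVC.CVCC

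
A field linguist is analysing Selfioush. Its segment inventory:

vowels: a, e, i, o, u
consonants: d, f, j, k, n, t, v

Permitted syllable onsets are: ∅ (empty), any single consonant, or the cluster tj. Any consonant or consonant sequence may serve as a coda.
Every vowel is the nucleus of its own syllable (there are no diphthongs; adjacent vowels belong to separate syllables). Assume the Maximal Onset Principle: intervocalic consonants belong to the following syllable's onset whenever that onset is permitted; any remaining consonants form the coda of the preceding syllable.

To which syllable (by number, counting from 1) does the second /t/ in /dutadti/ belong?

Nuclei (vowels): u, a, i → 3 syllables.
/u…a/ gap (V1→V2): /t/ is a single consonant, so it becomes the next onset.
/a…i/ gap (V2→V3): cluster /dt/ — the longest permitted-onset suffix is /t/; onset = /t/, preceding coda = /d/.
Syllabification: du.tad.ti.
The second /t/ is in the onset of syllable 3 (/ti/).

3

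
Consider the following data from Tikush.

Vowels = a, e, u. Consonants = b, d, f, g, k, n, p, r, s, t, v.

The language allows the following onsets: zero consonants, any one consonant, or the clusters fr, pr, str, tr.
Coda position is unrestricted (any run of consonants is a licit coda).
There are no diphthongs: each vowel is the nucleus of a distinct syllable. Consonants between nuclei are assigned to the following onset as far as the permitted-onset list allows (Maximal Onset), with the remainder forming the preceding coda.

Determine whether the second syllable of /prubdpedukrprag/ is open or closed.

open

Vowels present: u, e, u, a; each is a nucleus, giving 4 syllables.
/u…e/ gap (V1→V2): /bdp/ — longest licit onset from the right is /p/, leaving /bd/ as coda.
/e…u/ gap (V2→V3): /d/ is a single consonant, so it becomes the next onset.
/u…a/ gap (V3→V4): /krpr/ — longest licit onset from the right is /pr/, leaving /kr/ as coda.
So the parse is prubd.pe.dukr.prag.
Syllable 2 is /pe/; it ends in its nucleus with no coda, so it is open.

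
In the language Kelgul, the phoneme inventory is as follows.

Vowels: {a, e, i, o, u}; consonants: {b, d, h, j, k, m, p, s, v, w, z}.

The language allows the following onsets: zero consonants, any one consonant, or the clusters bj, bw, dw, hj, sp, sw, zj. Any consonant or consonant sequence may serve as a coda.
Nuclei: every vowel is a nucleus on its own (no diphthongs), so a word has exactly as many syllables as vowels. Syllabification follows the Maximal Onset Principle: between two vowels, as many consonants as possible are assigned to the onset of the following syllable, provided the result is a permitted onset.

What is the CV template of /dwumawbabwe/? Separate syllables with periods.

Vowels present: u, a, a, e; each is a nucleus, giving 4 syllables.
/u…a/ gap (V1→V2): /m/ is a single consonant, so it becomes the next onset.
/a…a/ gap (V2→V3): /wb/ splits as /w/ + /b/ (/b/ is the longest suffix that is a licit onset).
/a…e/ gap (V3→V4): /bw/ — entire cluster is a permitted onset → onset /bw/, coda ∅.
Putting it together: dwu.maw.ba.bwe.
Mapping each syllable to C/V: /dwu/ → CCV, /maw/ → CVC, /ba/ → CV, /bwe/ → CCV.

CCV.CVC.CV.CCV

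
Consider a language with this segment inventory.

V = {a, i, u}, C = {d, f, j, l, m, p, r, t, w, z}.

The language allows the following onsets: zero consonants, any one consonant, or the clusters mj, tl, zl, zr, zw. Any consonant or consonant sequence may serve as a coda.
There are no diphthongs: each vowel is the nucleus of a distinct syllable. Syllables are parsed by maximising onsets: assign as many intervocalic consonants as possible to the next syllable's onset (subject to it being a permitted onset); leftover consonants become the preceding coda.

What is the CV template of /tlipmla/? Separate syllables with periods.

The vowels are i, a — 2 nuclei, so 2 syllables.
V1 /i/ – V2 /a/: /pml/ — longest licit onset from the right is /l/, leaving /pm/ as coda.
So the parse is tlipm.la.
Mapping each syllable to C/V: /tlipm/ → CCVCC, /la/ → CV.

CCVCC.CV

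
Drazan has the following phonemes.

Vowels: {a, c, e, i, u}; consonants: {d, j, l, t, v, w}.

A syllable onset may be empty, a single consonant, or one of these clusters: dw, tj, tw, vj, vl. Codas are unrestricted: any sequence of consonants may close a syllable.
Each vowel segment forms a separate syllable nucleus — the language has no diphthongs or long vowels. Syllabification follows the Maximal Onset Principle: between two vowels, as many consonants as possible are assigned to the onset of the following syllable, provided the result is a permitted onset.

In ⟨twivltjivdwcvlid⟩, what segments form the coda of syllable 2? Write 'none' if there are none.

Nuclei (vowels): i, i, c, i → 4 syllables.
σ1/σ2 boundary: /vltj/; trying suffixes from longest down, /tj/ is the first permitted one, so coda /vl/ | onset /tj/.
σ2/σ3 boundary: /vdw/ splits as /v/ + /dw/ (/dw/ is the longest suffix that is a licit onset).
σ3/σ4 boundary: cluster /vl/ — /vl/ is itself a permitted onset, so the whole cluster goes right; preceding coda = ∅.
So the parse is twivl.tjiv.dwc.vlid.
Syllable 2 is /tjiv/: onset /tj/, nucleus /i/, coda /v/.

v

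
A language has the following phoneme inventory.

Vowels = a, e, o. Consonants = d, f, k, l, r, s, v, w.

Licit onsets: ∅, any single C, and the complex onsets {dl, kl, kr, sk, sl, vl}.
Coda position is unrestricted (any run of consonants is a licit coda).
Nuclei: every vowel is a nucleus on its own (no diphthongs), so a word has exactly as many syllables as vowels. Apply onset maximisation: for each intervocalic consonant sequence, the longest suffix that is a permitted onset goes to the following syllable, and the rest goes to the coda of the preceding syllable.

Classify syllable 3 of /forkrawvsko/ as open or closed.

open

Vowels present: o, a, o; each is a nucleus, giving 3 syllables.
σ1/σ2 boundary: cluster /rkr/ — the longest permitted-onset suffix is /kr/; onset = /kr/, preceding coda = /r/.
σ2/σ3 boundary: /wvsk/ splits as /wv/ + /sk/ (/sk/ is the longest suffix that is a licit onset).
Result: for.krawv.sko.
Syllable 3 is /sko/; it ends in its nucleus with no coda, so it is open.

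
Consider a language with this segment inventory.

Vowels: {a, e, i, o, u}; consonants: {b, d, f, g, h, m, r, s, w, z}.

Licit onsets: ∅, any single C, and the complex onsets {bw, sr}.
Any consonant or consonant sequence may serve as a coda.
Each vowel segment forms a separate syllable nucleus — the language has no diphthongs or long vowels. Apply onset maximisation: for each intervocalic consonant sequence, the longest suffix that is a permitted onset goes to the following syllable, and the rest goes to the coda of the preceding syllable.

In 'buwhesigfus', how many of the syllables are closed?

Nuclei (vowels): u, e, i, u → 4 syllables.
Between /u/ (V1) and /e/ (V2): cluster /wh/ — the longest permitted-onset suffix is /h/; onset = /h/, preceding coda = /w/.
Between /e/ (V2) and /i/ (V3): /s/ → onset of the next syllable (single consonants are always licit onsets).
Between /i/ (V3) and /u/ (V4): /gf/ splits as /g/ + /f/ (/f/ is the longest suffix that is a licit onset).
Result: buw.he.sig.fus.
Classifying each syllable: /buw/ (closed), /he/ (open), /sig/ (closed), /fus/ (closed).
Closed syllables: 3.

3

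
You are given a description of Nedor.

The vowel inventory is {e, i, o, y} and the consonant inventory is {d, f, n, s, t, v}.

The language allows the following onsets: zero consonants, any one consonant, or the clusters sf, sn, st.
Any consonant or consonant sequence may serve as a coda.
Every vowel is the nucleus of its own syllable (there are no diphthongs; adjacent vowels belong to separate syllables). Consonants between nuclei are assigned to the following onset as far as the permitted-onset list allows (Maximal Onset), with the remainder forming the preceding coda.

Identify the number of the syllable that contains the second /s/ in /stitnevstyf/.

Nuclei (vowels): i, e, y → 3 syllables.
σ1/σ2 boundary: /tn/; trying suffixes from longest down, /n/ is the first permitted one, so coda /t/ | onset /n/.
σ2/σ3 boundary: /vst/; trying suffixes from longest down, /st/ is the first permitted one, so coda /v/ | onset /st/.
So the parse is stit.nev.styf.
The second /s/ is in the onset of syllable 3 (/styf/).

3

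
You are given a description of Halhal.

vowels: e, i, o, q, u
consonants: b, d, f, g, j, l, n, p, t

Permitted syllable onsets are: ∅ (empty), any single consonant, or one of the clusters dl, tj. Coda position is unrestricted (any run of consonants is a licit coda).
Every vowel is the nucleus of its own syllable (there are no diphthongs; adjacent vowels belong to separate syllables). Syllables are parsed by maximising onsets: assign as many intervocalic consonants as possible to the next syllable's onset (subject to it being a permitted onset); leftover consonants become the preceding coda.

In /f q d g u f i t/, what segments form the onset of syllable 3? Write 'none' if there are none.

The vowels are q, u, i — 3 nuclei, so 3 syllables.
V1 /q/ – V2 /u/: cluster /dg/ — the longest permitted-onset suffix is /g/; onset = /g/, preceding coda = /d/.
V2 /u/ – V3 /i/: just /f/ — single C goes to the following onset.
Putting it together: fqd.gu.fit.
Syllable 3 is /fit/: onset /f/, nucleus /i/, coda /t/.

f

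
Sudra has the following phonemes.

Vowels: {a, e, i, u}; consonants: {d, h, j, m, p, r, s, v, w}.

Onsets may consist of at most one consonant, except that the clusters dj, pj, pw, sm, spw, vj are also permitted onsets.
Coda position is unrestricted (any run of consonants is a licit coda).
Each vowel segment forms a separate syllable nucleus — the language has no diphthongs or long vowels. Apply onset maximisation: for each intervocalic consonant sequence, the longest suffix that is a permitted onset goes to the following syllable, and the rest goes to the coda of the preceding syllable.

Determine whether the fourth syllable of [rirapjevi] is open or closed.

open

The vowels are i, a, e, i — 4 nuclei, so 4 syllables.
V1 /i/ – V2 /a/: /r/ → onset of the next syllable (single consonants are always licit onsets).
V2 /a/ – V3 /e/: /pj/ — entire cluster is a permitted onset → onset /pj/, coda ∅.
V3 /e/ – V4 /i/: /v/ → onset of the next syllable (single consonants are always licit onsets).
Syllabification: ri.ra.pje.vi.
Syllable 4 is /vi/; it ends in its nucleus with no coda, so it is open.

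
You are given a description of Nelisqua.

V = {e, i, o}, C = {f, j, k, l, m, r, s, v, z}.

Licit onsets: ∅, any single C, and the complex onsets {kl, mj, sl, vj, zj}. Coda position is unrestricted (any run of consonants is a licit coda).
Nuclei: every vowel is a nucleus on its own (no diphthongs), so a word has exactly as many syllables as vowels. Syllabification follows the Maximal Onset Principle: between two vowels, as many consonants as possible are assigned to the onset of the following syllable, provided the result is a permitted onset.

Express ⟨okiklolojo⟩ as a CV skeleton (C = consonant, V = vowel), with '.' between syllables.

Vowels present: o, i, o, o, o; each is a nucleus, giving 5 syllables.
σ1/σ2 boundary: /k/ → onset of the next syllable (single consonants are always licit onsets).
σ2/σ3 boundary: cluster /kl/ — /kl/ is itself a permitted onset, so the whole cluster goes right; preceding coda = ∅.
σ3/σ4 boundary: /l/ is a single consonant, so it becomes the next onset.
σ4/σ5 boundary: just /j/ — single C goes to the following onset.
So the parse is o.ki.klo.lo.jo.
Mapping each syllable to C/V: /o/ → V, /ki/ → CV, /klo/ → CCV, /lo/ → CV, /jo/ → CV.

V.CV.CCV.CV.CV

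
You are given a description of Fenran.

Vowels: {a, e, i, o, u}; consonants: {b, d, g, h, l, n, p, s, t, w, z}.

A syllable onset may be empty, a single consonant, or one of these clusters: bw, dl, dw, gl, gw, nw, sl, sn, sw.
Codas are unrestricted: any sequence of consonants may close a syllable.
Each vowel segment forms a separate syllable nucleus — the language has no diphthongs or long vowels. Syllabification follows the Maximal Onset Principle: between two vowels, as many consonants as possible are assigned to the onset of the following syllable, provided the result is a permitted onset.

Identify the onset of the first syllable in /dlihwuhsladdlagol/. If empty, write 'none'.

The vowels are i, u, a, a, o — 5 nuclei, so 5 syllables.
/i…u/ gap (V1→V2): cluster /hw/ — the longest permitted-onset suffix is /w/; onset = /w/, preceding coda = /h/.
/u…a/ gap (V2→V3): /hsl/ — longest licit onset from the right is /sl/, leaving /h/ as coda.
/a…a/ gap (V3→V4): /ddl/ — longest licit onset from the right is /dl/, leaving /d/ as coda.
/a…o/ gap (V4→V5): /g/ → onset of the next syllable (single consonants are always licit onsets).
Result: dlih.wuh.slad.dla.gol.
Syllable 1 is /dlih/: onset /dl/, nucleus /i/, coda /h/.

dl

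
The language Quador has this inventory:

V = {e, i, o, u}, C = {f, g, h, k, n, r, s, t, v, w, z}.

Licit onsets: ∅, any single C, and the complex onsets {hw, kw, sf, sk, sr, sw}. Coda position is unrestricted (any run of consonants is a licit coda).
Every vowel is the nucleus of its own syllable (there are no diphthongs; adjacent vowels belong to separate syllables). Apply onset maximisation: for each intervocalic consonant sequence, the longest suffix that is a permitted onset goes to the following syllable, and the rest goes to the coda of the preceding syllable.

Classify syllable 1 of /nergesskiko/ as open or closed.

Vowels present: e, e, i, o; each is a nucleus, giving 4 syllables.
/e…e/ gap (V1→V2): /rg/ — longest licit onset from the right is /g/, leaving /r/ as coda.
/e…i/ gap (V2→V3): /ssk/ — longest licit onset from the right is /sk/, leaving /s/ as coda.
/i…o/ gap (V3→V4): /k/ is a single consonant, so it becomes the next onset.
Syllabification: ner.ges.ski.ko.
Syllable 1 is /ner/ with coda /r/, so it is closed.

closed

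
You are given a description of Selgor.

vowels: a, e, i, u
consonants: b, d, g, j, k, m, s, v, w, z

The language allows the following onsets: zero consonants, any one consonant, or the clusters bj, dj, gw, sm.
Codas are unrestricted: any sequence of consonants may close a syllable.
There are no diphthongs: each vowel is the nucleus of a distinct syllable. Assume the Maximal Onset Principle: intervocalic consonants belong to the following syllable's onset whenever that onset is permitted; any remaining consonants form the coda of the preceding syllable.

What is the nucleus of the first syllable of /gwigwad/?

Vowels present: i, a; each is a nucleus, giving 2 syllables.
The first nucleus (vowel 1 from the left) is /i/.

i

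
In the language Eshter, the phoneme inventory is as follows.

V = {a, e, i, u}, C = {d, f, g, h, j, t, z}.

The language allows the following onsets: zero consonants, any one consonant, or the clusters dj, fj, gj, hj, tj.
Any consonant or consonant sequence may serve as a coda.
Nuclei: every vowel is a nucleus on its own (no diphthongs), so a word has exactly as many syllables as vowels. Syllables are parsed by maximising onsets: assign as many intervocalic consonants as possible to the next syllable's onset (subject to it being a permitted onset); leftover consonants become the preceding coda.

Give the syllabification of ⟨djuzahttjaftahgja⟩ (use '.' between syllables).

dju.zaht.tjaf.tah.gja

The vowels are u, a, a, a, a — 5 nuclei, so 5 syllables.
V1 /u/ – V2 /a/: /z/ is a single consonant, so it becomes the next onset.
V2 /a/ – V3 /a/: /httj/; trying suffixes from longest down, /tj/ is the first permitted one, so coda /ht/ | onset /tj/.
V3 /a/ – V4 /a/: /ft/; trying suffixes from longest down, /t/ is the first permitted one, so coda /f/ | onset /t/.
V4 /a/ – V5 /a/: cluster /hgj/ — the longest permitted-onset suffix is /gj/; onset = /gj/, preceding coda = /h/.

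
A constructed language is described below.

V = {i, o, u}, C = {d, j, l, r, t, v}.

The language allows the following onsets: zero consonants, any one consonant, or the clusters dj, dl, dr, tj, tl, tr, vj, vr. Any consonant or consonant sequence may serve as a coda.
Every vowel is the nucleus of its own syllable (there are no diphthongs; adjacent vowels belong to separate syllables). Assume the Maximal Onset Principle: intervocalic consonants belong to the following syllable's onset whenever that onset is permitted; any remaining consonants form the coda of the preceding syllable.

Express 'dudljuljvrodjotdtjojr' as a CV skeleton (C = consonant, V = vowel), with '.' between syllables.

CVCC.CVCC.CCV.CCVCC.CCVCC

Vowels present: u, u, o, o, o; each is a nucleus, giving 5 syllables.
Between /u/ (V1) and /u/ (V2): /dlj/ splits as /dl/ + /j/ (/j/ is the longest suffix that is a licit onset).
Between /u/ (V2) and /o/ (V3): /ljvr/; trying suffixes from longest down, /vr/ is the first permitted one, so coda /lj/ | onset /vr/.
Between /o/ (V3) and /o/ (V4): cluster /dj/ — /dj/ is itself a permitted onset, so the whole cluster goes right; preceding coda = ∅.
Between /o/ (V4) and /o/ (V5): cluster /tdtj/ — the longest permitted-onset suffix is /tj/; onset = /tj/, preceding coda = /td/.
So the parse is dudl.julj.vro.djotd.tjojr.
Mapping each syllable to C/V: /dudl/ → CVCC, /julj/ → CVCC, /vro/ → CCV, /djotd/ → CCVCC, /tjojr/ → CCVCC.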